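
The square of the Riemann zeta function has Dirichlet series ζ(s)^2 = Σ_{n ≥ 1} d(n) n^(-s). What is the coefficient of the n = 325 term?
d(325) = 6

ζ(s)^2 = (Σ 1/m^s)(Σ 1/k^s). The coefficient of 1/n^s in the product is the number of ordered pairs (m, k) with mk = n, which equals d(n). For n = 325, divisors are [1, 5, 13, 25, 65, 325], so d(325) = 6.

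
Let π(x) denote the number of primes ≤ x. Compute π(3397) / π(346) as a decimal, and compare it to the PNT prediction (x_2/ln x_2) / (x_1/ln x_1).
π(3397)/π(346) = 478/68 ≈ 7.0294;  PNT prediction ≈ 7.0597.

π(346) = 68 and π(3397) = 478, so π(3397)/π(346) ≈ 7.0294. The PNT-predicted ratio is (3397/ln(3397)) / (346/ln(346)) ≈ 7.0597. The two agree to within a few percent, as expected.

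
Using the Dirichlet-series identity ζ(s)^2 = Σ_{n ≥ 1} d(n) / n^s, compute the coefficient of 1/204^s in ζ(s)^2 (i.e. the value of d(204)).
d(204) = 12

ζ(s)^2 = (Σ 1/m^s)(Σ 1/k^s). The coefficient of 1/n^s in the product is the number of ordered pairs (m, k) with mk = n, which equals d(n). For n = 204, divisors are [1, 2, 3, 4, 6, 12, 17, 34, 51, 68, 102, 204], so d(204) = 12.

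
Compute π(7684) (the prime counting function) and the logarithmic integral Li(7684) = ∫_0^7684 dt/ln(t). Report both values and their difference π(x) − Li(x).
π(7684) = 974;  Li(7684) ≈ 991.18;  π(x) − Li(x) ≈ -17.18.

Direct count of primes ≤ 7684 gives π(7684) = 974. Numerical evaluation of the logarithmic integral gives Li(7684) ≈ 991.18. The difference π(x) − Li(x) ≈ -17.18 is typically negative for small/moderate x (Li(x) overestimates), though Littlewood's theorem shows this sign changes infinitely often.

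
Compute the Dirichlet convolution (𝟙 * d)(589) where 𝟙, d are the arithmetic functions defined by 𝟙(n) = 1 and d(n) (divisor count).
(𝟙 * d)(589) = 9

Divisors of 589: [1, 19, 31, 589]. For each d | 589:
  d = 1: 𝟙(1) · d(589/1) = 1 · 4 = 4
  d = 19: 𝟙(19) · d(589/19) = 1 · 2 = 2
  d = 31: 𝟙(31) · d(589/31) = 1 · 2 = 2
  d = 589: 𝟙(589) · d(589/589) = 1 · 1 = 1
Summing: (𝟙 * d)(589) = 4 + 2 + 2 + 1 = 9.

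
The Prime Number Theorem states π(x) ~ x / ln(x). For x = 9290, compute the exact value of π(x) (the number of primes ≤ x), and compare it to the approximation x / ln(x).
π(9290) = 1150;  x/ln(x) ≈ 1016.78;  relative error ≈ 11.58%.

Directly count primes up to 9290: π(9290) = 1150. The PNT approximation gives 9290/ln(9290) ≈ 9290/9.13669 ≈ 1016.78. Relative error (π(x) − x/ln(x)) / π(x) ≈ 11.58%; the approximation is known to undercount slightly (Li(x) is a better estimate).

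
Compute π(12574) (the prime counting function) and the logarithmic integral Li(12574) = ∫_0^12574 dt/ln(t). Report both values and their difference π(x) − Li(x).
π(12574) = 1501;  Li(12574) ≈ 1522.06;  π(x) − Li(x) ≈ -21.06.

Direct count of primes ≤ 12574 gives π(12574) = 1501. Numerical evaluation of the logarithmic integral gives Li(12574) ≈ 1522.06. The difference π(x) − Li(x) ≈ -21.06 is typically negative for small/moderate x (Li(x) overestimates), though Littlewood's theorem shows this sign changes infinitely often.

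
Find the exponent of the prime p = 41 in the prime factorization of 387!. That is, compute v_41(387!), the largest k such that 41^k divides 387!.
v_41(387!) = 9

Legendre's formula: v_p(n!) = Σ_{k ≥ 1} ⌊n / p^k⌋. For p = 41, n = 387, the terms are:
  ⌊387/41^1⌋ = ⌊387/41⌋ = 9
(the next term ⌊387/41^2⌋ = 0, terminating the sum). Summing: v_41(387!) = 9 = 9.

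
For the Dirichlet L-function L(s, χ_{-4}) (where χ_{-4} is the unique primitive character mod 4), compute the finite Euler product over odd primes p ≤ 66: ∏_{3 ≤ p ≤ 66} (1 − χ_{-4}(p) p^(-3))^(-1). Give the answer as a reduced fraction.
∏ = 126115667482028600084463789626710364805572778792731/130156894276470431285217911893722225289762827141120

The odd primes p ≤ 66 are [3, 5, 7, 11, 13, 17, 19, 23, 29, 31, 37, 41, 43, 47, 53, 59, 61]. For each, χ(p) = 1 if p ≡ 1 mod 4, χ(p) = −1 if p ≡ 3 mod 4. Taking (1 − χ(p)/p^3)^(-1) = p^3/(p^3 − χ(p)): (1 − (-1)/3^3)^(-1) · (1 − (1)/5^3)^(-1) · (1 − (-1)/7^3)^(-1) · (1 − (-1)/11^3)^(-1) · (1 − (1)/13^3)^(-1) · (1 − (1)/17^3)^(-1) · (1 − (-1)/19^3)^(-1) · (1 − (-1)/23^3)^(-1) · (1 − (1)/29^3)^(-1) · (1 − (-1)/31^3)^(-1) · (1 − (1)/37^3)^(-1) · (1 − (1)/41^3)^(-1) · (1 − (-1)/43^3)^(-1) · (1 − (-1)/47^3)^(-1) · (1 − (1)/53^3)^(-1) · (1 − (-1)/59^3)^(-1) · (1 − (1)/61^3)^(-1) = 126115667482028600084463789626710364805572778792731/130156894276470431285217911893722225289762827141120.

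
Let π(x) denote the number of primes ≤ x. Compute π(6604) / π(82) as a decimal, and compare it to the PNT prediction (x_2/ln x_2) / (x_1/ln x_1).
π(6604)/π(82) = 853/22 ≈ 38.7727;  PNT prediction ≈ 40.3507.

π(82) = 22 and π(6604) = 853, so π(6604)/π(82) ≈ 38.7727. The PNT-predicted ratio is (6604/ln(6604)) / (82/ln(82)) ≈ 40.3507. The two agree to within a few percent, as expected.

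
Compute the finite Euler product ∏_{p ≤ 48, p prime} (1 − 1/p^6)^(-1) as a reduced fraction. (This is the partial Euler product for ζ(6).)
∏ = 739922824862544451640166694180680765476614483998462834502498139791315/727309058868145310276350820375862045292293308126790710400267935809536

The primes p ≤ 48 are [2, 3, 5, 7, 11, 13, 17, 19, 23, 29, 31, 37, 41, 43, 47]. For each prime, (1 − 1/p^6)^(-1) = p^6 / (p^6 − 1). The product is (1 − 1/2^6)^(-1), (1 − 1/3^6)^(-1), (1 − 1/5^6)^(-1), (1 − 1/7^6)^(-1), (1 − 1/11^6)^(-1), (1 − 1/13^6)^(-1), (1 − 1/17^6)^(-1), (1 − 1/19^6)^(-1), (1 − 1/23^6)^(-1), (1 − 1/29^6)^(-1), (1 − 1/31^6)^(-1), (1 − 1/37^6)^(-1), (1 − 1/41^6)^(-1), (1 − 1/43^6)^(-1), (1 − 1/47^6)^(-1) = ∏ p^6 / (p^6 − 1) = 739922824862544451640166694180680765476614483998462834502498139791315/727309058868145310276350820375862045292293308126790710400267935809536.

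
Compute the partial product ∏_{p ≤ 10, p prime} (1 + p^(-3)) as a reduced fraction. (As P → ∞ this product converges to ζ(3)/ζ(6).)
∏ = 1032/875

The primes p ≤ 10 are [2, 3, 5, 7]. For each, (1 + 1/p^3) = (p^3 + 1)/p^3. Multiplying these fractions over p ∈ [2, 3, 5, 7] gives 1032/875. (In the limit P → ∞ this tends to ζ(3)/ζ(6).)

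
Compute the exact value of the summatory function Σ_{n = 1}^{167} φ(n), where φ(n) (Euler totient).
Σ_{n ≤ 167} φ(n) = 8562

Compute φ(n) for each 1 ≤ n ≤ 167: φ(1) = 1, φ(2) = 1, φ(3) = 2, φ(4) = 2, φ(5) = 4, φ(6) = 2, φ(7) = 6, φ(8) = 4, φ(9) = 6, φ(10) = 4, φ(11) = 10, φ(12) = 4, φ(13) = 12, φ(14) = 6, φ(15) = 8, φ(16) = 8, φ(17) = 16, φ(18) = 6, φ(19) = 18, φ(20) = 8, φ(21) = 12, φ(22) = 10, φ(23) = 22, φ(24) = 8, φ(25) = 20, φ(26) = 12, φ(27) = 18, φ(28) = 12, φ(29) = 28, φ(30) = 8, φ(31) = 30, φ(32) = 16, φ(33) = 20, φ(34) = 16, φ(35) = 24, φ(36) = 12, φ(37) = 36, φ(38) = 18, φ(39) = 24, φ(40) = 16, φ(41) = 40, φ(42) = 12, φ(43) = 42, φ(44) = 20, φ(45) = 24, φ(46) = 22, φ(47) = 46, φ(48) = 16, φ(49) = 42, φ(50) = 20, φ(51) = 32, φ(52) = 24, φ(53) = 52, φ(54) = 18, φ(55) = 40, φ(56) = 24, φ(57) = 36, φ(58) = 28, φ(59) = 58, φ(60) = 16, φ(61) = 60, φ(62) = 30, φ(63) = 36, φ(64) = 32, φ(65) = 48, φ(66) = 20, φ(67) = 66, φ(68) = 32, φ(69) = 44, φ(70) = 24, φ(71) = 70, φ(72) = 24, φ(73) = 72, φ(74) = 36, φ(75) = 40, φ(76) = 36, φ(77) = 60, φ(78) = 24, φ(79) = 78, φ(80) = 32, φ(81) = 54, φ(82) = 40, φ(83) = 82, φ(84) = 24, φ(85) = 64, φ(86) = 42, φ(87) = 56, φ(88) = 40, φ(89) = 88, φ(90) = 24, φ(91) = 72, φ(92) = 44, φ(93) = 60, φ(94) = 46, φ(95) = 72, φ(96) = 32, φ(97) = 96, φ(98) = 42, φ(99) = 60, φ(100) = 40, φ(101) = 100, φ(102) = 32, φ(103) = 102, φ(104) = 48, φ(105) = 48, φ(106) = 52, φ(107) = 106, φ(108) = 36, φ(109) = 108, φ(110) = 40, φ(111) = 72, φ(112) = 48, φ(113) = 112, φ(114) = 36, φ(115) = 88, φ(116) = 56, φ(117) = 72, φ(118) = 58, φ(119) = 96, φ(120) = 32, φ(121) = 110, φ(122) = 60, φ(123) = 80, φ(124) = 60, φ(125) = 100, φ(126) = 36, φ(127) = 126, φ(128) = 64, φ(129) = 84, φ(130) = 48, φ(131) = 130, φ(132) = 40, φ(133) = 108, φ(134) = 66, φ(135) = 72, φ(136) = 64, φ(137) = 136, φ(138) = 44, φ(139) = 138, φ(140) = 48, φ(141) = 92, φ(142) = 70, φ(143) = 120, φ(144) = 48, φ(145) = 112, φ(146) = 72, φ(147) = 84, φ(148) = 72, φ(149) = 148, φ(150) = 40, φ(151) = 150, φ(152) = 72, φ(153) = 96, φ(154) = 60, φ(155) = 120, φ(156) = 48, φ(157) = 156, φ(158) = 78, φ(159) = 104, φ(160) = 64, φ(161) = 132, φ(162) = 54, φ(163) = 162, φ(164) = 80, φ(165) = 80, φ(166) = 82, φ(167) = 166. Summing all 167 values: 8562. (Average order: Σ_{n ≤ x} φ(n) ~ (3/π²) x². For x = 167, (3/π²)·167² ≈ 8477.24.)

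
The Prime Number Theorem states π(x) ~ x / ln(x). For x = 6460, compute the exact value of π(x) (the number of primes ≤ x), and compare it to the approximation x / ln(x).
π(6460) = 838;  x/ln(x) ≈ 736.32;  relative error ≈ 12.13%.

Directly count primes up to 6460: π(6460) = 838. The PNT approximation gives 6460/ln(6460) ≈ 6460/8.77338 ≈ 736.32. Relative error (π(x) − x/ln(x)) / π(x) ≈ 12.13%; the approximation is known to undercount slightly (Li(x) is a better estimate).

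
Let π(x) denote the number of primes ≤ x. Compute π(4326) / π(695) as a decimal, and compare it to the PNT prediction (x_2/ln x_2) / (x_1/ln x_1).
π(4326)/π(695) = 590/125 ≈ 4.7200;  PNT prediction ≈ 4.8651.

π(695) = 125 and π(4326) = 590, so π(4326)/π(695) ≈ 4.7200. The PNT-predicted ratio is (4326/ln(4326)) / (695/ln(695)) ≈ 4.8651. The two agree to within a few percent, as expected.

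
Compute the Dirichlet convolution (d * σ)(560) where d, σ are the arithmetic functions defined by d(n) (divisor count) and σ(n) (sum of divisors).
(d * σ)(560) = 7920

Divisors of 560: [1, 2, 4, 5, 7, 8, 10, 14, 16, 20, 28, 35, 40, 56, 70, 80, 112, 140, 280, 560]. For each d | 560:
  d = 1: d(1) · σ(560/1) = 1 · 1488 = 1488
  d = 2: d(2) · σ(560/2) = 2 · 720 = 1440
  d = 4: d(4) · σ(560/4) = 3 · 336 = 1008
  d = 5: d(5) · σ(560/5) = 2 · 248 = 496
  d = 7: d(7) · σ(560/7) = 2 · 186 = 372
  d = 8: d(8) · σ(560/8) = 4 · 144 = 576
  d = 10: d(10) · σ(560/10) = 4 · 120 = 480
  d = 14: d(14) · σ(560/14) = 4 · 90 = 360
  d = 16: d(16) · σ(560/16) = 5 · 48 = 240
  d = 20: d(20) · σ(560/20) = 6 · 56 = 336
  d = 28: d(28) · σ(560/28) = 6 · 42 = 252
  d = 35: d(35) · σ(560/35) = 4 · 31 = 124
  d = 40: d(40) · σ(560/40) = 8 · 24 = 192
  d = 56: d(56) · σ(560/56) = 8 · 18 = 144
  d = 70: d(70) · σ(560/70) = 8 · 15 = 120
  d = 80: d(80) · σ(560/80) = 10 · 8 = 80
  d = 112: d(112) · σ(560/112) = 10 · 6 = 60
  d = 140: d(140) · σ(560/140) = 12 · 7 = 84
  d = 280: d(280) · σ(560/280) = 16 · 3 = 48
  d = 560: d(560) · σ(560/560) = 20 · 1 = 20
Summing: (d * σ)(560) = 1488 + 1440 + 1008 + 496 + 372 + 576 + 480 + 360 + 240 + 336 + 252 + 124 + 192 + 144 + 120 + 80 + 60 + 84 + 48 + 20 = 7920.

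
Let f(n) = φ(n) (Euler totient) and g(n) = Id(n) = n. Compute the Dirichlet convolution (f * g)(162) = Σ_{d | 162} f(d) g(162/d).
(φ * Id)(162) = 891

Divisors of 162: [1, 2, 3, 6, 9, 18, 27, 54, 81, 162]. For each d | 162:
  d = 1: φ(1) · Id(162/1) = 1 · 162 = 162
  d = 2: φ(2) · Id(162/2) = 1 · 81 = 81
  d = 3: φ(3) · Id(162/3) = 2 · 54 = 108
  d = 6: φ(6) · Id(162/6) = 2 · 27 = 54
  d = 9: φ(9) · Id(162/9) = 6 · 18 = 108
  d = 18: φ(18) · Id(162/18) = 6 · 9 = 54
  d = 27: φ(27) · Id(162/27) = 18 · 6 = 108
  d = 54: φ(54) · Id(162/54) = 18 · 3 = 54
  d = 81: φ(81) · Id(162/81) = 54 · 2 = 108
  d = 162: φ(162) · Id(162/162) = 54 · 1 = 54
Summing: (φ * Id)(162) = 162 + 81 + 108 + 54 + 108 + 54 + 108 + 54 + 108 + 54 = 891.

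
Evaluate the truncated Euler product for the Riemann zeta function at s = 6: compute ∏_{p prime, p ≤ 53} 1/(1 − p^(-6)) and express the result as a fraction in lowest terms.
∏ = 16399916697843255011967930971578711261087839227653922144798329822985430357794635/16120340632419383592544649060829667066167081196619966516987203957241678930116608

The primes p ≤ 53 are [2, 3, 5, 7, 11, 13, 17, 19, 23, 29, 31, 37, 41, 43, 47, 53]. For each prime, (1 − 1/p^6)^(-1) = p^6 / (p^6 − 1). The product is (1 − 1/2^6)^(-1), (1 − 1/3^6)^(-1), (1 − 1/5^6)^(-1), (1 − 1/7^6)^(-1), (1 − 1/11^6)^(-1), (1 − 1/13^6)^(-1), (1 − 1/17^6)^(-1), (1 − 1/19^6)^(-1), (1 − 1/23^6)^(-1), (1 − 1/29^6)^(-1), (1 − 1/31^6)^(-1), (1 − 1/37^6)^(-1), (1 − 1/41^6)^(-1), (1 − 1/43^6)^(-1), (1 − 1/47^6)^(-1), (1 − 1/53^6)^(-1) = ∏ p^6 / (p^6 − 1) = 16399916697843255011967930971578711261087839227653922144798329822985430357794635/16120340632419383592544649060829667066167081196619966516987203957241678930116608.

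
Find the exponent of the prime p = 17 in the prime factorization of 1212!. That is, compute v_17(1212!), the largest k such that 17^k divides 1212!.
v_17(1212!) = 75

Legendre's formula: v_p(n!) = Σ_{k ≥ 1} ⌊n / p^k⌋. For p = 17, n = 1212, the terms are:
  ⌊1212/17^1⌋ = ⌊1212/17⌋ = 71
  ⌊1212/17^2⌋ = ⌊1212/289⌋ = 4
(the next term ⌊1212/17^3⌋ = 0, terminating the sum). Summing: v_17(1212!) = 71 + 4 = 75.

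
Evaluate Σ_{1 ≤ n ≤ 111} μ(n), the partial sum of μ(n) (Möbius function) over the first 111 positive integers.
Σ_{n ≤ 111} μ(n) = -4

Compute μ(n) for each 1 ≤ n ≤ 111: μ(1) = 1, μ(2) = -1, μ(3) = -1, μ(4) = 0, μ(5) = -1, μ(6) = 1, μ(7) = -1, μ(8) = 0, μ(9) = 0, μ(10) = 1, μ(11) = -1, μ(12) = 0, μ(13) = -1, μ(14) = 1, μ(15) = 1, μ(16) = 0, μ(17) = -1, μ(18) = 0, μ(19) = -1, μ(20) = 0, μ(21) = 1, μ(22) = 1, μ(23) = -1, μ(24) = 0, μ(25) = 0, μ(26) = 1, μ(27) = 0, μ(28) = 0, μ(29) = -1, μ(30) = -1, μ(31) = -1, μ(32) = 0, μ(33) = 1, μ(34) = 1, μ(35) = 1, μ(36) = 0, μ(37) = -1, μ(38) = 1, μ(39) = 1, μ(40) = 0, μ(41) = -1, μ(42) = -1, μ(43) = -1, μ(44) = 0, μ(45) = 0, μ(46) = 1, μ(47) = -1, μ(48) = 0, μ(49) = 0, μ(50) = 0, μ(51) = 1, μ(52) = 0, μ(53) = -1, μ(54) = 0, μ(55) = 1, μ(56) = 0, μ(57) = 1, μ(58) = 1, μ(59) = -1, μ(60) = 0, μ(61) = -1, μ(62) = 1, μ(63) = 0, μ(64) = 0, μ(65) = 1, μ(66) = -1, μ(67) = -1, μ(68) = 0, μ(69) = 1, μ(70) = -1, μ(71) = -1, μ(72) = 0, μ(73) = -1, μ(74) = 1, μ(75) = 0, μ(76) = 0, μ(77) = 1, μ(78) = -1, μ(79) = -1, μ(80) = 0, μ(81) = 0, μ(82) = 1, μ(83) = -1, μ(84) = 0, μ(85) = 1, μ(86) = 1, μ(87) = 1, μ(88) = 0, μ(89) = -1, μ(90) = 0, μ(91) = 1, μ(92) = 0, μ(93) = 1, μ(94) = 1, μ(95) = 1, μ(96) = 0, μ(97) = -1, μ(98) = 0, μ(99) = 0, μ(100) = 0, μ(101) = -1, μ(102) = -1, μ(103) = -1, μ(104) = 0, μ(105) = -1, μ(106) = 1, μ(107) = -1, μ(108) = 0, μ(109) = -1, μ(110) = -1, μ(111) = 1. Summing all 111 values: -4. (Mertens function M(x) = Σ_{n ≤ x} μ(n); on average M(x) should be small (PNT ⟺ M(x) = o(x)).)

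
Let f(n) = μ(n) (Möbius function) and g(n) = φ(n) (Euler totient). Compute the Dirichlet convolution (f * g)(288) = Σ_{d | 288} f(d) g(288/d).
(μ * φ)(288) = 32

Divisors of 288: [1, 2, 3, 4, 6, 8, 9, 12, 16, 18, 24, 32, 36, 48, 72, 96, 144, 288]. For each d | 288:
  d = 1: μ(1) · φ(288/1) = 1 · 96 = 96
  d = 2: μ(2) · φ(288/2) = -1 · 48 = -48
  d = 3: μ(3) · φ(288/3) = -1 · 32 = -32
  d = 4: μ(4) · φ(288/4) = 0 · 24 = 0
  d = 6: μ(6) · φ(288/6) = 1 · 16 = 16
  d = 8: μ(8) · φ(288/8) = 0 · 12 = 0
  d = 9: μ(9) · φ(288/9) = 0 · 16 = 0
  d = 12: μ(12) · φ(288/12) = 0 · 8 = 0
  d = 16: μ(16) · φ(288/16) = 0 · 6 = 0
  d = 18: μ(18) · φ(288/18) = 0 · 8 = 0
  d = 24: μ(24) · φ(288/24) = 0 · 4 = 0
  d = 32: μ(32) · φ(288/32) = 0 · 6 = 0
  d = 36: μ(36) · φ(288/36) = 0 · 4 = 0
  d = 48: μ(48) · φ(288/48) = 0 · 2 = 0
  d = 72: μ(72) · φ(288/72) = 0 · 2 = 0
  d = 96: μ(96) · φ(288/96) = 0 · 2 = 0
  d = 144: μ(144) · φ(288/144) = 0 · 1 = 0
  d = 288: μ(288) · φ(288/288) = 0 · 1 = 0
Summing: (μ * φ)(288) = 96 + -48 + -32 + 0 + 16 + 0 + 0 + 0 + 0 + 0 + 0 + 0 + 0 + 0 + 0 + 0 + 0 + 0 = 32.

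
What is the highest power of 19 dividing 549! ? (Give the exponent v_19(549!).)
v_19(549!) = 29

Legendre's formula: v_p(n!) = Σ_{k ≥ 1} ⌊n / p^k⌋. For p = 19, n = 549, the terms are:
  ⌊549/19^1⌋ = ⌊549/19⌋ = 28
  ⌊549/19^2⌋ = ⌊549/361⌋ = 1
(the next term ⌊549/19^3⌋ = 0, terminating the sum). Summing: v_19(549!) = 28 + 1 = 29.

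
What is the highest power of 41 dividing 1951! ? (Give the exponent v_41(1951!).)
v_41(1951!) = 48

Legendre's formula: v_p(n!) = Σ_{k ≥ 1} ⌊n / p^k⌋. For p = 41, n = 1951, the terms are:
  ⌊1951/41^1⌋ = ⌊1951/41⌋ = 47
  ⌊1951/41^2⌋ = ⌊1951/1681⌋ = 1
(the next term ⌊1951/41^3⌋ = 0, terminating the sum). Summing: v_41(1951!) = 47 + 1 = 48.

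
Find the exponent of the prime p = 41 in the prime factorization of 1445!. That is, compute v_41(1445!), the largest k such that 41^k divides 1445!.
v_41(1445!) = 35

Legendre's formula: v_p(n!) = Σ_{k ≥ 1} ⌊n / p^k⌋. For p = 41, n = 1445, the terms are:
  ⌊1445/41^1⌋ = ⌊1445/41⌋ = 35
(the next term ⌊1445/41^2⌋ = 0, terminating the sum). Summing: v_41(1445!) = 35 = 35.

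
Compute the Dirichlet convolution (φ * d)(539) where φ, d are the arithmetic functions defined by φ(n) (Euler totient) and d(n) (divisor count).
(φ * d)(539) = 684

Divisors of 539: [1, 7, 11, 49, 77, 539]. For each d | 539:
  d = 1: φ(1) · d(539/1) = 1 · 6 = 6
  d = 7: φ(7) · d(539/7) = 6 · 4 = 24
  d = 11: φ(11) · d(539/11) = 10 · 3 = 30
  d = 49: φ(49) · d(539/49) = 42 · 2 = 84
  d = 77: φ(77) · d(539/77) = 60 · 2 = 120
  d = 539: φ(539) · d(539/539) = 420 · 1 = 420
Summing: (φ * d)(539) = 6 + 24 + 30 + 84 + 120 + 420 = 684.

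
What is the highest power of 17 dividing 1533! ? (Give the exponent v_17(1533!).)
v_17(1533!) = 95

Legendre's formula: v_p(n!) = Σ_{k ≥ 1} ⌊n / p^k⌋. For p = 17, n = 1533, the terms are:
  ⌊1533/17^1⌋ = ⌊1533/17⌋ = 90
  ⌊1533/17^2⌋ = ⌊1533/289⌋ = 5
(the next term ⌊1533/17^3⌋ = 0, terminating the sum). Summing: v_17(1533!) = 90 + 5 = 95.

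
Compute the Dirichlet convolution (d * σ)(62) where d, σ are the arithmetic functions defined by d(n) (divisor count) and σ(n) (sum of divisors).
(d * σ)(62) = 170

Divisors of 62: [1, 2, 31, 62]. For each d | 62:
  d = 1: d(1) · σ(62/1) = 1 · 96 = 96
  d = 2: d(2) · σ(62/2) = 2 · 32 = 64
  d = 31: d(31) · σ(62/31) = 2 · 3 = 6
  d = 62: d(62) · σ(62/62) = 4 · 1 = 4
Summing: (d * σ)(62) = 96 + 64 + 6 + 4 = 170.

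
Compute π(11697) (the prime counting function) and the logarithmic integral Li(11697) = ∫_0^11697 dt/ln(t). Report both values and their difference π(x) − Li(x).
π(11697) = 1403;  Li(11697) ≈ 1428.80;  π(x) − Li(x) ≈ -25.80.

Direct count of primes ≤ 11697 gives π(11697) = 1403. Numerical evaluation of the logarithmic integral gives Li(11697) ≈ 1428.80. The difference π(x) − Li(x) ≈ -25.80 is typically negative for small/moderate x (Li(x) overestimates), though Littlewood's theorem shows this sign changes infinitely often.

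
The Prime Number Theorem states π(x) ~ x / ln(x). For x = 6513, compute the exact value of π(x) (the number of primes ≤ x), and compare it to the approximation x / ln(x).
π(6513) = 842;  x/ln(x) ≈ 741.67;  relative error ≈ 11.92%.

Directly count primes up to 6513: π(6513) = 842. The PNT approximation gives 6513/ln(6513) ≈ 6513/8.78156 ≈ 741.67. Relative error (π(x) − x/ln(x)) / π(x) ≈ 11.92%; the approximation is known to undercount slightly (Li(x) is a better estimate).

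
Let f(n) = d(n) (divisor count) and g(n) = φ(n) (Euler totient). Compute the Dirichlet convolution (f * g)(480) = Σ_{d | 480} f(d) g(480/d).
(d * φ)(480) = 1512

Divisors of 480: [1, 2, 3, 4, 5, 6, 8, 10, 12, 15, 16, 20, 24, 30, 32, 40, 48, 60, 80, 96, 120, 160, 240, 480]. For each d | 480:
  d = 1: d(1) · φ(480/1) = 1 · 128 = 128
  d = 2: d(2) · φ(480/2) = 2 · 64 = 128
  d = 3: d(3) · φ(480/3) = 2 · 64 = 128
  d = 4: d(4) · φ(480/4) = 3 · 32 = 96
  d = 5: d(5) · φ(480/5) = 2 · 32 = 64
  d = 6: d(6) · φ(480/6) = 4 · 32 = 128
  d = 8: d(8) · φ(480/8) = 4 · 16 = 64
  d = 10: d(10) · φ(480/10) = 4 · 16 = 64
  d = 12: d(12) · φ(480/12) = 6 · 16 = 96
  d = 15: d(15) · φ(480/15) = 4 · 16 = 64
  d = 16: d(16) · φ(480/16) = 5 · 8 = 40
  d = 20: d(20) · φ(480/20) = 6 · 8 = 48
  d = 24: d(24) · φ(480/24) = 8 · 8 = 64
  d = 30: d(30) · φ(480/30) = 8 · 8 = 64
  d = 32: d(32) · φ(480/32) = 6 · 8 = 48
  d = 40: d(40) · φ(480/40) = 8 · 4 = 32
  d = 48: d(48) · φ(480/48) = 10 · 4 = 40
  d = 60: d(60) · φ(480/60) = 12 · 4 = 48
  d = 80: d(80) · φ(480/80) = 10 · 2 = 20
  d = 96: d(96) · φ(480/96) = 12 · 4 = 48
  d = 120: d(120) · φ(480/120) = 16 · 2 = 32
  d = 160: d(160) · φ(480/160) = 12 · 2 = 24
  d = 240: d(240) · φ(480/240) = 20 · 1 = 20
  d = 480: d(480) · φ(480/480) = 24 · 1 = 24
Summing: (d * φ)(480) = 128 + 128 + 128 + 96 + 64 + 128 + 64 + 64 + 96 + 64 + 40 + 48 + 64 + 64 + 48 + 32 + 40 + 48 + 20 + 48 + 32 + 24 + 20 + 24 = 1512.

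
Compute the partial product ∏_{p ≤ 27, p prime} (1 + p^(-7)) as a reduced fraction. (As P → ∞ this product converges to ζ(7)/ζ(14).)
∏ = 1213055423679013780431254747580653474818754487990016/1203084832226034935165248483197620256588271403484375

The primes p ≤ 27 are [2, 3, 5, 7, 11, 13, 17, 19, 23]. For each, (1 + 1/p^7) = (p^7 + 1)/p^7. Multiplying these fractions over p ∈ [2, 3, 5, 7, 11, 13, 17, 19, 23] gives 1213055423679013780431254747580653474818754487990016/1203084832226034935165248483197620256588271403484375. (In the limit P → ∞ this tends to ζ(7)/ζ(14).)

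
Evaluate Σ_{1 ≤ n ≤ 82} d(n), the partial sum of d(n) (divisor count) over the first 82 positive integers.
Σ_{n ≤ 82} d(n) = 377

Compute d(n) for each 1 ≤ n ≤ 82: d(1) = 1, d(2) = 2, d(3) = 2, d(4) = 3, d(5) = 2, d(6) = 4, d(7) = 2, d(8) = 4, d(9) = 3, d(10) = 4, d(11) = 2, d(12) = 6, d(13) = 2, d(14) = 4, d(15) = 4, d(16) = 5, d(17) = 2, d(18) = 6, d(19) = 2, d(20) = 6, d(21) = 4, d(22) = 4, d(23) = 2, d(24) = 8, d(25) = 3, d(26) = 4, d(27) = 4, d(28) = 6, d(29) = 2, d(30) = 8, d(31) = 2, d(32) = 6, d(33) = 4, d(34) = 4, d(35) = 4, d(36) = 9, d(37) = 2, d(38) = 4, d(39) = 4, d(40) = 8, d(41) = 2, d(42) = 8, d(43) = 2, d(44) = 6, d(45) = 6, d(46) = 4, d(47) = 2, d(48) = 10, d(49) = 3, d(50) = 6, d(51) = 4, d(52) = 6, d(53) = 2, d(54) = 8, d(55) = 4, d(56) = 8, d(57) = 4, d(58) = 4, d(59) = 2, d(60) = 12, d(61) = 2, d(62) = 4, d(63) = 6, d(64) = 7, d(65) = 4, d(66) = 8, d(67) = 2, d(68) = 6, d(69) = 4, d(70) = 8, d(71) = 2, d(72) = 12, d(73) = 2, d(74) = 4, d(75) = 6, d(76) = 6, d(77) = 4, d(78) = 8, d(79) = 2, d(80) = 10, d(81) = 5, d(82) = 4. Summing all 82 values: 377. (Dirichlet's divisor formula: Σ_{n ≤ x} d(n) = x ln(x) + (2γ − 1) x + O(√x). For x = 82, the asymptotic estimate is ≈ 374.01.)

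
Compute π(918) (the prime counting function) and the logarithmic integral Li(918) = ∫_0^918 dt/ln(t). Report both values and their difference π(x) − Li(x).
π(918) = 156;  Li(918) ≈ 165.67;  π(x) − Li(x) ≈ -9.67.

Direct count of primes ≤ 918 gives π(918) = 156. Numerical evaluation of the logarithmic integral gives Li(918) ≈ 165.67. The difference π(x) − Li(x) ≈ -9.67 is typically negative for small/moderate x (Li(x) overestimates), though Littlewood's theorem shows this sign changes infinitely often.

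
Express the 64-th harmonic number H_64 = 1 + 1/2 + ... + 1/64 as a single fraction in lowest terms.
H_64 = 623171679694215690971693339/131362987122535807501262400

Direct summation: H_64 = 1 + 1/2 + ... + 1/64. The least common denominator is lcm(1, ..., 64) = 1182266884102822267511361600; over this denominator the numerator is 1182266884102822267511361600 + 591133442051411133755680800 + 394088961367607422503787200 + 295566721025705566877840400 + 236453376820564453502272320 + 197044480683803711251893600 + 168895269157546038215908800 + 147783360512852783438920200 + 131362987122535807501262400 + 118226688410282226751136160 + 107478807645711115228305600 + 98522240341901855625946800 + 90943606469447866731643200 + 84447634578773019107954400 + 78817792273521484500757440 + 73891680256426391719460100 + 69545110829577780441844800 + 65681493561267903750631200 + 62224572847516961447966400 + 59113344205141113375568080 + 56298423052515346071969600 + 53739403822855557614152800 + 51402908004470533370059200 + 49261120170950927812973400 + 47290675364112890700454464 + 45471803234723933365821600 + 43787662374178602500420800 + 42223817289386509553977200 + 40767823589752491983150400 + 39408896136760742250378720 + 38137641422671686048753600 + 36945840128213195859730050 + 35826269215237038409435200 + 34772555414788890220922400 + 33779053831509207643181760 + 32840746780633951875315600 + 31953159029806007230036800 + 31112286423758480723983200 + 30314535489815955577214400 + 29556672102570556687784040 + 28835777661044445549057600 + 28149211526257673035984800 + 27494578700065634128171200 + 26869701911427778807076400 + 26272597424507161500252480 + 25701454002235266685029600 + 25154614555379197181092800 + 24630560085475463906486700 + 24127895593935148316558400 + 23645337682056445350227232 + 23181703609859260147281600 + 22735901617361966682910800 + 22306922341562684292667200 + 21893831187089301250210400 + 21495761529142223045661120 + 21111908644693254776988600 + 20741524282505653815988800 + 20383911794876245991575200 + 20038421764454614703582400 + 19704448068380371125189360 + 19381424329554463401825600 + 19068820711335843024376800 + 18766141017505115357323200 + 18472920064106597929865025 = 5608545117247941218745240051, so H_64 = 5608545117247941218745240051/1182266884102822267511361600; reducing by gcd(5608545117247941218745240051, 1182266884102822267511361600) = 9 gives 623171679694215690971693339/131362987122535807501262400 ≈ 4.74389. (The PNT-adjacent estimate ln(64) + γ ≈ 4.73610 matches within O(1/n).)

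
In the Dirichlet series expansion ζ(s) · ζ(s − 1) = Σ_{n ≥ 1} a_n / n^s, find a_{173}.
σ(173) = 174

In the product (Σ m^0/m^s)(Σ k / k^s) = Σ (Σ_{d | n} d) / n^s, the coefficient of 1/n^s is σ(n) = Σ_{d | n} d. For n = 173, divisors are [1, 173]; summing: σ(173) = 174.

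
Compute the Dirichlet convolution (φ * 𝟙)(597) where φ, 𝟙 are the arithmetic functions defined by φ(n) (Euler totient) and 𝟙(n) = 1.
(φ * 𝟙)(597) = 597

Divisors of 597: [1, 3, 199, 597]. For each d | 597:
  d = 1: φ(1) · 𝟙(597/1) = 1 · 1 = 1
  d = 3: φ(3) · 𝟙(597/3) = 2 · 1 = 2
  d = 199: φ(199) · 𝟙(597/199) = 198 · 1 = 198
  d = 597: φ(597) · 𝟙(597/597) = 396 · 1 = 396
Summing: (φ * 𝟙)(597) = 1 + 2 + 198 + 396 = 597.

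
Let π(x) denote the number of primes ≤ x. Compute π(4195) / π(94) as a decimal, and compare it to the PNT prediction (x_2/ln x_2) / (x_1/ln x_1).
π(4195)/π(94) = 574/24 ≈ 23.9167;  PNT prediction ≈ 24.3065.

π(94) = 24 and π(4195) = 574, so π(4195)/π(94) ≈ 23.9167. The PNT-predicted ratio is (4195/ln(4195)) / (94/ln(94)) ≈ 24.3065. The two agree to within a few percent, as expected.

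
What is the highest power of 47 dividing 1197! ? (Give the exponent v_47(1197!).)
v_47(1197!) = 25

Legendre's formula: v_p(n!) = Σ_{k ≥ 1} ⌊n / p^k⌋. For p = 47, n = 1197, the terms are:
  ⌊1197/47^1⌋ = ⌊1197/47⌋ = 25
(the next term ⌊1197/47^2⌋ = 0, terminating the sum). Summing: v_47(1197!) = 25 = 25.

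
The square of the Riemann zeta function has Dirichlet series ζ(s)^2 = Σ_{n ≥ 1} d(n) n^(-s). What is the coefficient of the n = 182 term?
d(182) = 8

ζ(s)^2 = (Σ 1/m^s)(Σ 1/k^s). The coefficient of 1/n^s in the product is the number of ordered pairs (m, k) with mk = n, which equals d(n). For n = 182, divisors are [1, 2, 7, 13, 14, 26, 91, 182], so d(182) = 8.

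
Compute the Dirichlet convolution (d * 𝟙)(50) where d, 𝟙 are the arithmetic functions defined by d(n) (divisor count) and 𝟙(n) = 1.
(d * 𝟙)(50) = 18

Divisors of 50: [1, 2, 5, 10, 25, 50]. For each d | 50:
  d = 1: d(1) · 𝟙(50/1) = 1 · 1 = 1
  d = 2: d(2) · 𝟙(50/2) = 2 · 1 = 2
  d = 5: d(5) · 𝟙(50/5) = 2 · 1 = 2
  d = 10: d(10) · 𝟙(50/10) = 4 · 1 = 4
  d = 25: d(25) · 𝟙(50/25) = 3 · 1 = 3
  d = 50: d(50) · 𝟙(50/50) = 6 · 1 = 6
Summing: (d * 𝟙)(50) = 1 + 2 + 2 + 4 + 3 + 6 = 18.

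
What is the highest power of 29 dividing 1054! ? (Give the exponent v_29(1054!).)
v_29(1054!) = 37

Legendre's formula: v_p(n!) = Σ_{k ≥ 1} ⌊n / p^k⌋. For p = 29, n = 1054, the terms are:
  ⌊1054/29^1⌋ = ⌊1054/29⌋ = 36
  ⌊1054/29^2⌋ = ⌊1054/841⌋ = 1
(the next term ⌊1054/29^3⌋ = 0, terminating the sum). Summing: v_29(1054!) = 36 + 1 = 37.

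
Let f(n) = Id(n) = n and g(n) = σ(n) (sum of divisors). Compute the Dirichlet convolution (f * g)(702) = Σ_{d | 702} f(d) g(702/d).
(Id * σ)(702) = 19170

Divisors of 702: [1, 2, 3, 6, 9, 13, 18, 26, 27, 39, 54, 78, 117, 234, 351, 702]. For each d | 702:
  d = 1: Id(1) · σ(702/1) = 1 · 1680 = 1680
  d = 2: Id(2) · σ(702/2) = 2 · 560 = 1120
  d = 3: Id(3) · σ(702/3) = 3 · 546 = 1638
  d = 6: Id(6) · σ(702/6) = 6 · 182 = 1092
  d = 9: Id(9) · σ(702/9) = 9 · 168 = 1512
  d = 13: Id(13) · σ(702/13) = 13 · 120 = 1560
  d = 18: Id(18) · σ(702/18) = 18 · 56 = 1008
  d = 26: Id(26) · σ(702/26) = 26 · 40 = 1040
  d = 27: Id(27) · σ(702/27) = 27 · 42 = 1134
  d = 39: Id(39) · σ(702/39) = 39 · 39 = 1521
  d = 54: Id(54) · σ(702/54) = 54 · 14 = 756
  d = 78: Id(78) · σ(702/78) = 78 · 13 = 1014
  d = 117: Id(117) · σ(702/117) = 117 · 12 = 1404
  d = 234: Id(234) · σ(702/234) = 234 · 4 = 936
  d = 351: Id(351) · σ(702/351) = 351 · 3 = 1053
  d = 702: Id(702) · σ(702/702) = 702 · 1 = 702
Summing: (Id * σ)(702) = 1680 + 1120 + 1638 + 1092 + 1512 + 1560 + 1008 + 1040 + 1134 + 1521 + 756 + 1014 + 1404 + 936 + 1053 + 702 = 19170.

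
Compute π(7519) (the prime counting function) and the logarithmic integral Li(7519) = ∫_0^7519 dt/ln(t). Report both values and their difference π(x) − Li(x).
π(7519) = 952;  Li(7519) ≈ 972.71;  π(x) − Li(x) ≈ -20.71.

Direct count of primes ≤ 7519 gives π(7519) = 952. Numerical evaluation of the logarithmic integral gives Li(7519) ≈ 972.71. The difference π(x) − Li(x) ≈ -20.71 is typically negative for small/moderate x (Li(x) overestimates), though Littlewood's theorem shows this sign changes infinitely often.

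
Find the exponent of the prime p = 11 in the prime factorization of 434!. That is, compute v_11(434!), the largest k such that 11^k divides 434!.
v_11(434!) = 42

Legendre's formula: v_p(n!) = Σ_{k ≥ 1} ⌊n / p^k⌋. For p = 11, n = 434, the terms are:
  ⌊434/11^1⌋ = ⌊434/11⌋ = 39
  ⌊434/11^2⌋ = ⌊434/121⌋ = 3
(the next term ⌊434/11^3⌋ = 0, terminating the sum). Summing: v_11(434!) = 39 + 3 = 42.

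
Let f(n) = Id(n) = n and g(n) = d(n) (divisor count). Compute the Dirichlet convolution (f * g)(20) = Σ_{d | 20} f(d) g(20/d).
(Id * d)(20) = 77

Divisors of 20: [1, 2, 4, 5, 10, 20]. For each d | 20:
  d = 1: Id(1) · d(20/1) = 1 · 6 = 6
  d = 2: Id(2) · d(20/2) = 2 · 4 = 8
  d = 4: Id(4) · d(20/4) = 4 · 2 = 8
  d = 5: Id(5) · d(20/5) = 5 · 3 = 15
  d = 10: Id(10) · d(20/10) = 10 · 2 = 20
  d = 20: Id(20) · d(20/20) = 20 · 1 = 20
Summing: (Id * d)(20) = 6 + 8 + 8 + 15 + 20 + 20 = 77.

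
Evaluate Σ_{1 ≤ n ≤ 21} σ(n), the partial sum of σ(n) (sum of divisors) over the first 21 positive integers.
Σ_{n ≤ 21} σ(n) = 371

Compute σ(n) for each 1 ≤ n ≤ 21: σ(1) = 1, σ(2) = 3, σ(3) = 4, σ(4) = 7, σ(5) = 6, σ(6) = 12, σ(7) = 8, σ(8) = 15, σ(9) = 13, σ(10) = 18, σ(11) = 12, σ(12) = 28, σ(13) = 14, σ(14) = 24, σ(15) = 24, σ(16) = 31, σ(17) = 18, σ(18) = 39, σ(19) = 20, σ(20) = 42, σ(21) = 32. Summing all 21 values: 371. (Average order: Σ_{n ≤ x} σ(n) ~ (π²/12) x². For x = 21, (π²/12)·21² ≈ 362.71.)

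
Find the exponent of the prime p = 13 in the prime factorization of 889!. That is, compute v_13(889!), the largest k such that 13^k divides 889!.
v_13(889!) = 73

Legendre's formula: v_p(n!) = Σ_{k ≥ 1} ⌊n / p^k⌋. For p = 13, n = 889, the terms are:
  ⌊889/13^1⌋ = ⌊889/13⌋ = 68
  ⌊889/13^2⌋ = ⌊889/169⌋ = 5
(the next term ⌊889/13^3⌋ = 0, terminating the sum). Summing: v_13(889!) = 68 + 5 = 73.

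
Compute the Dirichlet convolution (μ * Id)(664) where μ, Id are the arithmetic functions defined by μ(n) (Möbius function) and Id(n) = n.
(μ * Id)(664) = 328

Divisors of 664: [1, 2, 4, 8, 83, 166, 332, 664]. For each d | 664:
  d = 1: μ(1) · Id(664/1) = 1 · 664 = 664
  d = 2: μ(2) · Id(664/2) = -1 · 332 = -332
  d = 4: μ(4) · Id(664/4) = 0 · 166 = 0
  d = 8: μ(8) · Id(664/8) = 0 · 83 = 0
  d = 83: μ(83) · Id(664/83) = -1 · 8 = -8
  d = 166: μ(166) · Id(664/166) = 1 · 4 = 4
  d = 332: μ(332) · Id(664/332) = 0 · 2 = 0
  d = 664: μ(664) · Id(664/664) = 0 · 1 = 0
Summing: (μ * Id)(664) = 664 + -332 + 0 + 0 + -8 + 4 + 0 + 0 = 328.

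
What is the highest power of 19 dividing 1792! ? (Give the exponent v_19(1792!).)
v_19(1792!) = 98

Legendre's formula: v_p(n!) = Σ_{k ≥ 1} ⌊n / p^k⌋. For p = 19, n = 1792, the terms are:
  ⌊1792/19^1⌋ = ⌊1792/19⌋ = 94
  ⌊1792/19^2⌋ = ⌊1792/361⌋ = 4
(the next term ⌊1792/19^3⌋ = 0, terminating the sum). Summing: v_19(1792!) = 94 + 4 = 98.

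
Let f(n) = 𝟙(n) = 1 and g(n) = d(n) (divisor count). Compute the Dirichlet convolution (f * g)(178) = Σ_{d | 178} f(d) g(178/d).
(𝟙 * d)(178) = 9

Divisors of 178: [1, 2, 89, 178]. For each d | 178:
  d = 1: 𝟙(1) · d(178/1) = 1 · 4 = 4
  d = 2: 𝟙(2) · d(178/2) = 1 · 2 = 2
  d = 89: 𝟙(89) · d(178/89) = 1 · 2 = 2
  d = 178: 𝟙(178) · d(178/178) = 1 · 1 = 1
Summing: (𝟙 * d)(178) = 4 + 2 + 2 + 1 = 9.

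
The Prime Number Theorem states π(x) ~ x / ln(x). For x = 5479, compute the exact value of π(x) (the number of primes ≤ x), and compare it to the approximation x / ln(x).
π(5479) = 724;  x/ln(x) ≈ 636.45;  relative error ≈ 12.09%.

Directly count primes up to 5479: π(5479) = 724. The PNT approximation gives 5479/ln(5479) ≈ 5479/8.60868 ≈ 636.45. Relative error (π(x) − x/ln(x)) / π(x) ≈ 12.09%; the approximation is known to undercount slightly (Li(x) is a better estimate).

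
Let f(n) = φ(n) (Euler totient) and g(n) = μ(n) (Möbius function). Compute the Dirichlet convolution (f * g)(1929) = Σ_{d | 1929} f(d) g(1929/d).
(φ * μ)(1929) = 641

Divisors of 1929: [1, 3, 643, 1929]. For each d | 1929:
  d = 1: φ(1) · μ(1929/1) = 1 · 1 = 1
  d = 3: φ(3) · μ(1929/3) = 2 · -1 = -2
  d = 643: φ(643) · μ(1929/643) = 642 · -1 = -642
  d = 1929: φ(1929) · μ(1929/1929) = 1284 · 1 = 1284
Summing: (φ * μ)(1929) = 1 + -2 + -642 + 1284 = 641.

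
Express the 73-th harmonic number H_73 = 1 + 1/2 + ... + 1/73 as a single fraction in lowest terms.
H_73 = 667084944417653637854891458725877/136851726813476721146087646859200

Direct summation: H_73 = 1 + 1/2 + ... + 1/73. The least common denominator is lcm(1, ..., 73) = 410555180440430163438262940577600; over this denominator the numerator is 410555180440430163438262940577600 + 205277590220215081719131470288800 + 136851726813476721146087646859200 + 102638795110107540859565735144400 + 82111036088086032687652588115520 + 68425863406738360573043823429600 + 58650740062918594776894705796800 + 51319397555053770429782867572200 + 45617242271158907048695882286400 + 41055518044043016343826294057760 + 37323198221857287585296630961600 + 34212931703369180286521911714800 + 31581167726186935649097149275200 + 29325370031459297388447352898400 + 27370345362695344229217529371840 + 25659698777526885214891433786100 + 24150304731790009614015467092800 + 22808621135579453524347941143200 + 21608167391601587549382260030400 + 20527759022021508171913147028880 + 19550246687639531592298235265600 + 18661599110928643792648315480800 + 17850225236540441888620127851200 + 17106465851684590143260955857400 + 16422207217617206537530517623104 + 15790583863093467824548574637600 + 15205747423719635682898627428800 + 14662685015729648694223676449200 + 14157075187601040118560791054400 + 13685172681347672114608764685920 + 13243715498078392368976223889600 + 12829849388763442607445716893050 + 12441066073952429195098876987200 + 12075152365895004807007733546400 + 11730148012583718955378941159360 + 11404310567789726762173970571600 + 11096085957849463876709809204800 + 10804083695800793774691130015200 + 10527055908728978549699049758400 + 10263879511010754085956573514440 + 10013540986351955205811291233600 + 9775123343819765796149117632800 + 9547794893963492172982859083200 + 9330799555464321896324157740400 + 9123448454231781409739176457280 + 8925112618270220944310063925600 + 8735216605115535392303466820800 + 8553232925842295071630477928700 + 8378677151845513539556386542400 + 8211103608808603268765258811552 + 8050101577263336538005155697600 + 7895291931546733912274287318800 + 7746324159253399310155904539200 + 7602873711859817841449313714400 + 7464639644371457517059326192320 + 7331342507864824347111838224600 + 7202722463867195849794086676800 + 7078537593800520059280395527200 + 6958562380346273956580727806400 + 6842586340673836057304382342960 + 6730412794105412515381359681600 + 6621857749039196184488111944800 + 6516748895879843864099411755200 + 6414924694381721303722858446525 + 6316233545237387129819429855040 + 6220533036976214597549438493600 + 6127689260304927812511387172800 + 6037576182947502403503866773200 + 5950075078846813962873375950400 + 5865074006291859477689470579680 + 5782467330146903710398069585600 + 5702155283894863381086985285800 + 5624043567677125526551547131200 = 2001254833252960913564674376177631, so H_73 = 2001254833252960913564674376177631/410555180440430163438262940577600; reducing by gcd(2001254833252960913564674376177631, 410555180440430163438262940577600) = 3 gives 667084944417653637854891458725877/136851726813476721146087646859200 ≈ 4.87451. (The PNT-adjacent estimate ln(73) + γ ≈ 4.86768 matches within O(1/n).)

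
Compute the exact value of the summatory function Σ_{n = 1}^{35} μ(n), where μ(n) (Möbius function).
Σ_{n ≤ 35} μ(n) = -1

Compute μ(n) for each 1 ≤ n ≤ 35: μ(1) = 1, μ(2) = -1, μ(3) = -1, μ(4) = 0, μ(5) = -1, μ(6) = 1, μ(7) = -1, μ(8) = 0, μ(9) = 0, μ(10) = 1, μ(11) = -1, μ(12) = 0, μ(13) = -1, μ(14) = 1, μ(15) = 1, μ(16) = 0, μ(17) = -1, μ(18) = 0, μ(19) = -1, μ(20) = 0, μ(21) = 1, μ(22) = 1, μ(23) = -1, μ(24) = 0, μ(25) = 0, μ(26) = 1, μ(27) = 0, μ(28) = 0, μ(29) = -1, μ(30) = -1, μ(31) = -1, μ(32) = 0, μ(33) = 1, μ(34) = 1, μ(35) = 1. Summing all 35 values: -1. (Mertens function M(x) = Σ_{n ≤ x} μ(n); on average M(x) should be small (PNT ⟺ M(x) = o(x)).)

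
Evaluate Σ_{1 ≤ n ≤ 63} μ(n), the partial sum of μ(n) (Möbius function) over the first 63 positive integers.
Σ_{n ≤ 63} μ(n) = -1

Compute μ(n) for each 1 ≤ n ≤ 63: μ(1) = 1, μ(2) = -1, μ(3) = -1, μ(4) = 0, μ(5) = -1, μ(6) = 1, μ(7) = -1, μ(8) = 0, μ(9) = 0, μ(10) = 1, μ(11) = -1, μ(12) = 0, μ(13) = -1, μ(14) = 1, μ(15) = 1, μ(16) = 0, μ(17) = -1, μ(18) = 0, μ(19) = -1, μ(20) = 0, μ(21) = 1, μ(22) = 1, μ(23) = -1, μ(24) = 0, μ(25) = 0, μ(26) = 1, μ(27) = 0, μ(28) = 0, μ(29) = -1, μ(30) = -1, μ(31) = -1, μ(32) = 0, μ(33) = 1, μ(34) = 1, μ(35) = 1, μ(36) = 0, μ(37) = -1, μ(38) = 1, μ(39) = 1, μ(40) = 0, μ(41) = -1, μ(42) = -1, μ(43) = -1, μ(44) = 0, μ(45) = 0, μ(46) = 1, μ(47) = -1, μ(48) = 0, μ(49) = 0, μ(50) = 0, μ(51) = 1, μ(52) = 0, μ(53) = -1, μ(54) = 0, μ(55) = 1, μ(56) = 0, μ(57) = 1, μ(58) = 1, μ(59) = -1, μ(60) = 0, μ(61) = -1, μ(62) = 1, μ(63) = 0. Summing all 63 values: -1. (Mertens function M(x) = Σ_{n ≤ x} μ(n); on average M(x) should be small (PNT ⟺ M(x) = o(x)).)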